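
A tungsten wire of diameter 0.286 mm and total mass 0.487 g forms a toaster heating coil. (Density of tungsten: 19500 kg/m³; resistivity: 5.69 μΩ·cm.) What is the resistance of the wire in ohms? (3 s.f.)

0.344 Ω

ρ = 5.69 μΩ·cm = 5.69×10^-8 Ω·m
A = π(d/2)² = π(1.4300e-04 m)² = 6.4242e-08 m²
L = m/(density·A) = 4.870×10^-4/(19500×6.4242e-08) = 0.3888 m
R = ρL/A = (5.69×10^-8)(0.3888)/(6.4242e-08) = 0.344 Ω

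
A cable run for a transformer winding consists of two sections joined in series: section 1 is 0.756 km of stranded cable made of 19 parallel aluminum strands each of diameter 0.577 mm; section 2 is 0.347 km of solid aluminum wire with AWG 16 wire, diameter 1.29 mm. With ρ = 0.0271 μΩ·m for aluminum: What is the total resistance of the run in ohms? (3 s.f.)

11.3 Ω

ρ = 0.0271 μΩ·m = 2.71×10^-8 Ω·m
Section 1: A_strand = π(2.8850e-04)² = 2.615e-07 m²; R₁ = ρL/(N·A_s) = (2.71×10^-8)(756)/(19×2.615e-07) = 4.124 Ω
Section 2: A = π(1.29/2 mm)² = π(6.4500e-04 m)² = 1.307e-06 m²
R₂ = (2.71×10^-8)(347)/(1.307e-06) = 7.195 Ω
R = R₁ + R₂ = 11.3 Ω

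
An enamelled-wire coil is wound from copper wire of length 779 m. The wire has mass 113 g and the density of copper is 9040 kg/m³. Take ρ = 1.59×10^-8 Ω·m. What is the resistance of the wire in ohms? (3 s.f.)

A = m/(density·L) = 0.113/(9040×779) = 1.6046e-08 m²
R = ρL/A = (1.59×10^-8)(779)/(1.6046e-08) = 772 Ω

772 Ω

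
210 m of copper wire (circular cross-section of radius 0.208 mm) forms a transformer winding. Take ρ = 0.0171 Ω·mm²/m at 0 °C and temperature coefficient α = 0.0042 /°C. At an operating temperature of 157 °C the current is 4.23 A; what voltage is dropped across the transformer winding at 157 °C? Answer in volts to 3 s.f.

ρ = 0.0171 Ω·mm²/m = 1.71×10^-8 Ω·m
A = πr² = π(2.0800e-04 m)² = 1.359e-07 m²
R₍0₎ = ρL/A = (1.71×10^-8)(210)/(1.359e-07) = 26.42 Ω
R₍157₎ = R₍0₎(1 + αΔT) = 26.42 × (1 + 0.0042×157) = 43.84 Ω
V = IR = 4.23 × 43.84 = 185 V

185 V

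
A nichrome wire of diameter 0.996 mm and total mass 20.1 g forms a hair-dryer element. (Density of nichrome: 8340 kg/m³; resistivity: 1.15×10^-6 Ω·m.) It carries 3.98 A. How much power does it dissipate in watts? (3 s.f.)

A = π(d/2)² = π(4.9800e-04 m)² = 7.7913e-07 m²
L = m/(density·A) = 0.0201/(8340×7.7913e-07) = 3.093 m
R = ρL/A = (1.15×10^-6)(3.093)/(7.7913e-07) = 4.566 Ω
P = I²R = (3.98)² × 4.566 = 72.3 W

72.3 W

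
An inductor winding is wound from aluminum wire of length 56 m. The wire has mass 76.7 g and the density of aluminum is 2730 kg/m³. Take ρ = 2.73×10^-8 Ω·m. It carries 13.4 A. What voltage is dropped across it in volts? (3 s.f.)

A = m/(density·L) = 0.0767/(2730×56) = 5.0170e-07 m²
R = ρL/A = (2.73×10^-8)(56)/(5.0170e-07) = 3.047 Ω
V = IR = 13.4 × 3.047 = 40.8 V

40.8 V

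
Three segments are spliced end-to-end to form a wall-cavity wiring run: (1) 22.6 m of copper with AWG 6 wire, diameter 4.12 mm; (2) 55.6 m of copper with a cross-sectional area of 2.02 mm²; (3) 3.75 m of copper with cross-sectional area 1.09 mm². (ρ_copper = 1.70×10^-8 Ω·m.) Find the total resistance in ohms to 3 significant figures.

Seg 1: A = π(4.12/2 mm)² = π(2.0600e-03 m)² = 1.333e-05 m²
R_1 = (1.70×10^-8)(22.6)/(1.333e-05) = 0.02882 Ω
Seg 2: A = 2.02 mm² = 2.020e-06 m²
R_2 = (1.70×10^-8)(55.6)/(2.020e-06) = 0.4679 Ω
Seg 3: A = 1.09 mm² = 1.090e-06 m²
R_3 = (1.70×10^-8)(3.75)/(1.090e-06) = 0.05849 Ω
R_total = R_1 + R_2 + R_3 = 0.555 Ω

0.555 Ω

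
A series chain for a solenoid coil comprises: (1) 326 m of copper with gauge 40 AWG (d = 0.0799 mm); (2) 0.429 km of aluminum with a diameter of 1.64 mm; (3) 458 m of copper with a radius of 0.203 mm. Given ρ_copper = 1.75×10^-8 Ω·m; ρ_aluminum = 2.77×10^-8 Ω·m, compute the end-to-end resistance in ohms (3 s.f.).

1210 Ω

Seg 1: A = π(0.0799/2 mm)² = π(3.9950e-05 m)² = 5.014e-09 m²
R_1 = (1.75×10^-8)(326)/(5.014e-09) = 1138 Ω
Seg 2: A = π(d/2)² = π(8.2000e-04 m)² = 2.112e-06 m²
R_2 = (2.77×10^-8)(429)/(2.112e-06) = 5.625 Ω
Seg 3: A = πr² = π(2.0300e-04 m)² = 1.295e-07 m²
R_3 = (1.75×10^-8)(458)/(1.295e-07) = 61.91 Ω
R_total = R_1 + R_2 + R_3 = 1210 Ω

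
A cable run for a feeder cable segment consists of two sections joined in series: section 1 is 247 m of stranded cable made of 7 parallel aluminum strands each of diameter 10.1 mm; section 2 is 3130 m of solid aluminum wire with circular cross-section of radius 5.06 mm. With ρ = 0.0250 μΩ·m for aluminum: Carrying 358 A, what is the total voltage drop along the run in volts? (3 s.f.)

ρ = 0.0250 μΩ·m = 2.50×10^-8 Ω·m
Section 1: A_strand = π(5.0500e-03)² = 8.012e-05 m²; R₁ = ρL/(N·A_s) = (2.50×10^-8)(247)/(7×8.012e-05) = 0.01101 Ω
Section 2: A = πr² = π(5.0600e-03 m)² = 8.044e-05 m²
R₂ = (2.50×10^-8)(3130)/(8.044e-05) = 0.9728 Ω
R = R₁ + R₂ = 0.9838 Ω
V = IR = 358 × 0.9838 = 352 V

352 V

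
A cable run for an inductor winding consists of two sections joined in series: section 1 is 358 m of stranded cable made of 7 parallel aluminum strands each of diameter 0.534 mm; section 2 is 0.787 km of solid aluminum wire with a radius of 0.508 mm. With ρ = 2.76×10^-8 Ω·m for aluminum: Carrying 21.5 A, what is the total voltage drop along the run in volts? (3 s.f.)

Section 1: A_strand = π(2.6700e-04)² = 2.240e-07 m²; R₁ = ρL/(N·A_s) = (2.76×10^-8)(358)/(7×2.240e-07) = 6.303 Ω
Section 2: A = πr² = π(5.0800e-04 m)² = 8.107e-07 m²
R₂ = (2.76×10^-8)(787)/(8.107e-07) = 26.79 Ω
R = R₁ + R₂ = 33.09 Ω
V = IR = 21.5 × 33.09 = 712 V

712 V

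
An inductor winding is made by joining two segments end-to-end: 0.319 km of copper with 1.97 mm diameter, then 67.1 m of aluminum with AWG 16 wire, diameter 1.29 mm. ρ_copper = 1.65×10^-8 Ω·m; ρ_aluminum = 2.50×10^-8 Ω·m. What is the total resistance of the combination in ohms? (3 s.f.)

Segment 1: A = π(d/2)² = π(9.8500e-04 m)² = 3.048e-06 m²
R₁ = ρL/A = (1.65×10^-8)(319)/(3.048e-06) = 1.727 Ω
Segment 2: A = π(1.29/2 mm)² = π(6.4500e-04 m)² = 1.307e-06 m²
R₂ = (2.50×10^-8)(67.1)/(1.307e-06) = 1.283 Ω
R = R₁ + R₂ = 3.01 Ω

3.01 Ω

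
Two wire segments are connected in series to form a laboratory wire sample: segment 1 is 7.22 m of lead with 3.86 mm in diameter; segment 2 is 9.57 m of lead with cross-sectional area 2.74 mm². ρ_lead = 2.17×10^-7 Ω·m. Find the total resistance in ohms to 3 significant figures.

Segment 1: A = π(d/2)² = π(1.9300e-03 m)² = 1.170e-05 m²
R₁ = ρL/A = (2.17×10^-7)(7.22)/(1.170e-05) = 0.1339 Ω
Segment 2: A = 2.74 mm² = 2.740e-06 m²
R₂ = (2.17×10^-7)(9.57)/(2.740e-06) = 0.7579 Ω
R = R₁ + R₂ = 0.892 Ω

0.892 Ω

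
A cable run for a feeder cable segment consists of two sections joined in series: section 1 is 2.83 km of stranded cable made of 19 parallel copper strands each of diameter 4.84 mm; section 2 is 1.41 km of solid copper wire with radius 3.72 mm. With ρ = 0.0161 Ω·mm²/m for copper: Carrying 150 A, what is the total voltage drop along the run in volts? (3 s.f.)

ρ = 0.0161 Ω·mm²/m = 1.61×10^-8 Ω·m
Section 1: A_strand = π(2.4200e-03)² = 1.840e-05 m²; R₁ = ρL/(N·A_s) = (1.61×10^-8)(2830)/(19×1.840e-05) = 0.1303 Ω
Section 2: A = πr² = π(3.7200e-03 m)² = 4.347e-05 m²
R₂ = (1.61×10^-8)(1410)/(4.347e-05) = 0.5222 Ω
R = R₁ + R₂ = 0.6525 Ω
V = IR = 150 × 0.6525 = 97.9 V

97.9 V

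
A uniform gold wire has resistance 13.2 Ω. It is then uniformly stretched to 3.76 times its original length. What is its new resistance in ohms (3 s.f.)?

187 Ω

Volume constant ⇒ A' = A/k with k = 3.76. R' = ρ(kL)/(A/k) = k²R.
R' = 14.14 × 13.2 = 187 Ω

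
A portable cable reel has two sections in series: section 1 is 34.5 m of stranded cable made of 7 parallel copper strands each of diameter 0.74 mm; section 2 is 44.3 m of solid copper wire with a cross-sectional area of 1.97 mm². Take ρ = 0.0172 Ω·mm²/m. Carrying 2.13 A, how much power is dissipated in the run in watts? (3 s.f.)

ρ = 0.0172 Ω·mm²/m = 1.72×10^-8 Ω·m
Section 1: A_strand = π(3.7000e-04)² = 4.301e-07 m²; R₁ = ρL/(N·A_s) = (1.72×10^-8)(34.5)/(7×4.301e-07) = 0.1971 Ω
Section 2: A = 1.97 mm² = 1.970e-06 m²
R₂ = (1.72×10^-8)(44.3)/(1.970e-06) = 0.3868 Ω
R = R₁ + R₂ = 0.5839 Ω
P = I²R = (2.13)² × 0.5839 = 2.65 W

2.65 W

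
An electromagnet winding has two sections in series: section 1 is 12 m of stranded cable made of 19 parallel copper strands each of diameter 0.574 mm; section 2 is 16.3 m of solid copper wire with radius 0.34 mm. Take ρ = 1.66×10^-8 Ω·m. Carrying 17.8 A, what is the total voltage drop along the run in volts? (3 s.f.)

Section 1: A_strand = π(2.8700e-04)² = 2.588e-07 m²; R₁ = ρL/(N·A_s) = (1.66×10^-8)(12)/(19×2.588e-07) = 0.04052 Ω
Section 2: A = πr² = π(3.4000e-04 m)² = 3.632e-07 m²
R₂ = (1.66×10^-8)(16.3)/(3.632e-07) = 0.7451 Ω
R = R₁ + R₂ = 0.7856 Ω
V = IR = 17.8 × 0.7856 = 14.0 V

14.0 V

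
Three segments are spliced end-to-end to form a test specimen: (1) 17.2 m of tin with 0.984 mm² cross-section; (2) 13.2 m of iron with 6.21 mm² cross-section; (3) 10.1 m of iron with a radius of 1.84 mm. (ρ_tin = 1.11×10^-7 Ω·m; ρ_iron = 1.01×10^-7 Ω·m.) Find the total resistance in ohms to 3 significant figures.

2.25 Ω

Seg 1: A = 0.984 mm² = 9.840e-07 m²
R_1 = (1.11×10^-7)(17.2)/(9.840e-07) = 1.94 Ω
Seg 2: A = 6.21 mm² = 6.210e-06 m²
R_2 = (1.01×10^-7)(13.2)/(6.210e-06) = 0.2147 Ω
Seg 3: A = πr² = π(1.8400e-03 m)² = 1.064e-05 m²
R_3 = (1.01×10^-7)(10.1)/(1.064e-05) = 0.09591 Ω
R_total = R_1 + R_2 + R_3 = 2.25 Ω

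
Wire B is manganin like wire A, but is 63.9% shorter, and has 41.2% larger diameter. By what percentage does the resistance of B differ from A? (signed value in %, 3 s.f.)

R ∝ L/d², so R_B/R_A = (1 − 63.9/100) × (1 + 41.2/100)⁻²
= 0.361 × 0.5016 = 0.1811
(R_B − R_A)/R_A = 0.1811 − 1 = -81.9%

-81.9%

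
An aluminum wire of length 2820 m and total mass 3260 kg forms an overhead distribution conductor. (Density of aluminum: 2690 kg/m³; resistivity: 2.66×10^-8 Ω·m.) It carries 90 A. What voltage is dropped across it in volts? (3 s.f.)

A = m/(density·L) = 3260/(2690×2820) = 4.2975e-04 m²
R = ρL/A = (2.66×10^-8)(2820)/(4.2975e-04) = 0.1745 Ω
V = IR = 90 × 0.1745 = 15.7 V

15.7 V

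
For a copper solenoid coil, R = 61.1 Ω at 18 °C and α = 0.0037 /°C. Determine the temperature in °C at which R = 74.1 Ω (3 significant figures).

R = R₀(1 + α(T − T₀)) ⇒ T = T₀ + (R/R₀ − 1)/α
T = 18 + (74.1/61.1 − 1)/0.0037 = 18 + (0.2128)/0.0037 = 75.5 °C

75.5 °C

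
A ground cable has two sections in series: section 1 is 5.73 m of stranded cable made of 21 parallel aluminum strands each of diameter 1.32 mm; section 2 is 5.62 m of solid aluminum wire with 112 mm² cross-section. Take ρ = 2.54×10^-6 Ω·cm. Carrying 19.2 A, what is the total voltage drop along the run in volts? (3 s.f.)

ρ = 2.54×10^-6 Ω·cm = 2.54×10^-8 Ω·m
Section 1: A_strand = π(6.6000e-04)² = 1.368e-06 m²; R₁ = ρL/(N·A_s) = (2.54×10^-8)(5.73)/(21×1.368e-06) = 0.005064 Ω
Section 2: A = 112 mm² = 1.120e-04 m²
R₂ = (2.54×10^-8)(5.62)/(1.120e-04) = 0.001275 Ω
R = R₁ + R₂ = 0.006339 Ω
V = IR = 19.2 × 0.006339 = 0.122 V

0.122 V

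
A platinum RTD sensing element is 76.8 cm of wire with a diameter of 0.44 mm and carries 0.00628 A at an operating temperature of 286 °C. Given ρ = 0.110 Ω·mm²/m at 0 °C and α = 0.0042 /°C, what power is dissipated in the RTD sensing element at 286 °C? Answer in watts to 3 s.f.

ρ = 0.110 Ω·mm²/m = 1.10×10^-7 Ω·m
A = π(d/2)² = π(2.2000e-04 m)² = 1.521e-07 m²
R₍0₎ = ρL/A = (1.10×10^-7)(0.768)/(1.521e-07) = 0.5556 Ω
R₍286₎ = R₍0₎(1 + αΔT) = 0.5556 × (1 + 0.0042×286) = 1.223 Ω
P = I²R = (0.00628)² × 1.223 = 4.82×10^-5 W

4.82×10^-5 W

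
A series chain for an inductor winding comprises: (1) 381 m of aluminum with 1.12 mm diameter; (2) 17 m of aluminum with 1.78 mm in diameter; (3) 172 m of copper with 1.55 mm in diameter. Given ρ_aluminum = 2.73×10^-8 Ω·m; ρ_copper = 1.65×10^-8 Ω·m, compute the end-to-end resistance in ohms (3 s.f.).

12.2 Ω

Seg 1: A = π(d/2)² = π(5.6000e-04 m)² = 9.852e-07 m²
R_1 = (2.73×10^-8)(381)/(9.852e-07) = 10.56 Ω
Seg 2: A = π(d/2)² = π(8.9000e-04 m)² = 2.488e-06 m²
R_2 = (2.73×10^-8)(17)/(2.488e-06) = 0.1865 Ω
Seg 3: A = π(d/2)² = π(7.7500e-04 m)² = 1.887e-06 m²
R_3 = (1.65×10^-8)(172)/(1.887e-06) = 1.504 Ω
R_total = R_1 + R_2 + R_3 = 12.2 Ω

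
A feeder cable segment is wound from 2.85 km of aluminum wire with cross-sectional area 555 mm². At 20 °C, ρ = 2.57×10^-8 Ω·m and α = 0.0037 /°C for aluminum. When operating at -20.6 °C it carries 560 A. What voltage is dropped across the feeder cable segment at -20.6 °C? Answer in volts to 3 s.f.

62.8 V

A = 555 mm² = 5.550e-04 m²
R₍20₎ = ρL/A = (2.57×10^-8)(2850)/(5.550e-04) = 0.132 Ω
R₍-20.6₎ = R₍20₎(1 + αΔT) = 0.132 × (1 + 0.0037×-40.6) = 0.1121 Ω
V = IR = 560 × 0.1121 = 62.8 V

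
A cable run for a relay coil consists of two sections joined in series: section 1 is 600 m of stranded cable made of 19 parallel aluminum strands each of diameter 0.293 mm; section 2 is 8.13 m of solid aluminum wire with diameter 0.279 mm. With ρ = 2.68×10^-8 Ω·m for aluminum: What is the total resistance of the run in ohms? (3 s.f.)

Section 1: A_strand = π(1.4650e-04)² = 6.743e-08 m²; R₁ = ρL/(N·A_s) = (2.68×10^-8)(600)/(19×6.743e-08) = 12.55 Ω
Section 2: A = π(d/2)² = π(1.3950e-04 m)² = 6.114e-08 m²
R₂ = (2.68×10^-8)(8.13)/(6.114e-08) = 3.564 Ω
R = R₁ + R₂ = 16.1 Ω

16.1 Ω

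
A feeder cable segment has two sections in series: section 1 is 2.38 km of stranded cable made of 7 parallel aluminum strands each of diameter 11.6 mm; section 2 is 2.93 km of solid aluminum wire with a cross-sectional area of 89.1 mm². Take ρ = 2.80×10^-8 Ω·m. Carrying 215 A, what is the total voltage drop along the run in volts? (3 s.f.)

217 V

Section 1: A_strand = π(5.8000e-03)² = 1.057e-04 m²; R₁ = ρL/(N·A_s) = (2.80×10^-8)(2380)/(7×1.057e-04) = 0.09008 Ω
Section 2: A = 89.1 mm² = 8.910e-05 m²
R₂ = (2.80×10^-8)(2930)/(8.910e-05) = 0.9208 Ω
R = R₁ + R₂ = 1.011 Ω
V = IR = 215 × 1.011 = 217 V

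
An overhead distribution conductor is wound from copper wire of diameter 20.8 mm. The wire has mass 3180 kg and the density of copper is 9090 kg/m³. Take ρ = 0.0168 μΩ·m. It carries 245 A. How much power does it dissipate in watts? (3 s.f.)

ρ = 0.0168 μΩ·m = 1.68×10^-8 Ω·m
A = π(d/2)² = π(1.0400e-02 m)² = 3.3979e-04 m²
L = m/(density·A) = 3180/(9090×3.3979e-04) = 1030 m
R = ρL/A = (1.68×10^-8)(1030)/(3.3979e-04) = 0.0509 Ω
P = I²R = (245)² × 0.0509 = 3060 W

3060 W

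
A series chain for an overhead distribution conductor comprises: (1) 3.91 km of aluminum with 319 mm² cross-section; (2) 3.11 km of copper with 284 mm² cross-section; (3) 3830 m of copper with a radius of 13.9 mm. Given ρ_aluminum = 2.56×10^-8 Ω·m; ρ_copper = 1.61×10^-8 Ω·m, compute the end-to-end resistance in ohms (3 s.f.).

0.592 Ω

Seg 1: A = 319 mm² = 3.190e-04 m²
R_1 = (2.56×10^-8)(3910)/(3.190e-04) = 0.3138 Ω
Seg 2: A = 284 mm² = 2.840e-04 m²
R_2 = (1.61×10^-8)(3110)/(2.840e-04) = 0.1763 Ω
Seg 3: A = πr² = π(1.3900e-02 m)² = 6.070e-04 m²
R_3 = (1.61×10^-8)(3830)/(6.070e-04) = 0.1016 Ω
R_total = R_1 + R_2 + R_3 = 0.592 Ω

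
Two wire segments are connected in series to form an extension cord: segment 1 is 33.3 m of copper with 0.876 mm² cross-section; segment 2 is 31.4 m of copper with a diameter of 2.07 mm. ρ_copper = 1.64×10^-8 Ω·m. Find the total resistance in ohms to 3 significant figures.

0.776 Ω

Segment 1: A = 0.876 mm² = 8.760e-07 m²
R₁ = ρL/A = (1.64×10^-8)(33.3)/(8.760e-07) = 0.6234 Ω
Segment 2: A = π(d/2)² = π(1.0350e-03 m)² = 3.365e-06 m²
R₂ = (1.64×10^-8)(31.4)/(3.365e-06) = 0.153 Ω
R = R₁ + R₂ = 0.776 Ω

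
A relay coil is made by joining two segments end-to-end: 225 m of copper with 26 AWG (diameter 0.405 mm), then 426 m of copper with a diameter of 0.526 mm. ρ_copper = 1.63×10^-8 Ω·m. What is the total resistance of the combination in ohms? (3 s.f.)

60.4 Ω

Segment 1: A = π(0.405/2 mm)² = π(2.0250e-04 m)² = 1.288e-07 m²
R₁ = ρL/A = (1.63×10^-8)(225)/(1.288e-07) = 28.47 Ω
Segment 2: A = π(d/2)² = π(2.6300e-04 m)² = 2.173e-07 m²
R₂ = (1.63×10^-8)(426)/(2.173e-07) = 31.95 Ω
R = R₁ + R₂ = 60.4 Ω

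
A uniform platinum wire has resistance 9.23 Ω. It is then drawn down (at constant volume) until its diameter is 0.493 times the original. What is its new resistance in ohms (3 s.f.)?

156 Ω

Volume constant ⇒ L' = L/r² with r = 0.493. R' = ρL'/A' = ρ(L/r²)/(πr²d₀²/4) = R/r⁴.
R' = 16.93 × 9.23 = 156 Ω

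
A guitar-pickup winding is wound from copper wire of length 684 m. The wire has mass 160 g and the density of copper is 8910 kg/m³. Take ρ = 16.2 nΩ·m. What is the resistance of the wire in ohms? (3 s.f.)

422 Ω

ρ = 16.2 nΩ·m = 1.62×10^-8 Ω·m
A = m/(density·L) = 0.16/(8910×684) = 2.6253e-08 m²
R = ρL/A = (1.62×10^-8)(684)/(2.6253e-08) = 422 Ω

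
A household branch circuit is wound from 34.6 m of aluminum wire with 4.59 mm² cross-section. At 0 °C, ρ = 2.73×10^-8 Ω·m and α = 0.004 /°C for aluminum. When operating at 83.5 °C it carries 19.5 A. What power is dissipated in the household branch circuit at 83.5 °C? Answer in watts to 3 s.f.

A = 4.59 mm² = 4.590e-06 m²
R₍0₎ = ρL/A = (2.73×10^-8)(34.6)/(4.590e-06) = 0.2058 Ω
R₍83.5₎ = R₍0₎(1 + αΔT) = 0.2058 × (1 + 0.004×83.5) = 0.2745 Ω
P = I²R = (19.5)² × 0.2745 = 104 W

104 W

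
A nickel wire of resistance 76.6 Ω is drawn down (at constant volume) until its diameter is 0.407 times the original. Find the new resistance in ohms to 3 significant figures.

Volume constant ⇒ L' = L/r² with r = 0.407. R' = ρL'/A' = ρ(L/r²)/(πr²d₀²/4) = R/r⁴.
R' = 36.44 × 76.6 = 2790 Ω

2790 Ω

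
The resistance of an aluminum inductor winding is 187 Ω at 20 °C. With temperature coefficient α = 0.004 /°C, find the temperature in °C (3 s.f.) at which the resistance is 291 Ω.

159 °C

R = R₀(1 + α(T − T₀)) ⇒ T = T₀ + (R/R₀ − 1)/α
T = 20 + (291/187 − 1)/0.004 = 20 + (0.5561)/0.004 = 159 °C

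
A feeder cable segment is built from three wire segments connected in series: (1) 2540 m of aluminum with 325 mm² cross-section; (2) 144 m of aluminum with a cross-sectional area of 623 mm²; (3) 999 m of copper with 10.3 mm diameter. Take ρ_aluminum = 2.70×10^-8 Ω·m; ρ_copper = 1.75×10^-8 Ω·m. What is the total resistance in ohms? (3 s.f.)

0.427 Ω

Seg 1: A = 325 mm² = 3.250e-04 m²
R_1 = (2.70×10^-8)(2540)/(3.250e-04) = 0.211 Ω
Seg 2: A = 623 mm² = 6.230e-04 m²
R_2 = (2.70×10^-8)(144)/(6.230e-04) = 0.006241 Ω
Seg 3: A = π(d/2)² = π(5.1500e-03 m)² = 8.332e-05 m²
R_3 = (1.75×10^-8)(999)/(8.332e-05) = 0.2098 Ω
R_total = R_1 + R_2 + R_3 = 0.427 Ω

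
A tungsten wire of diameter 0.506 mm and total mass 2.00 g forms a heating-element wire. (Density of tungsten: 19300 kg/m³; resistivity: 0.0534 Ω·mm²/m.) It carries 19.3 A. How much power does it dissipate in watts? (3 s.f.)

51.0 W

ρ = 0.0534 Ω·mm²/m = 5.34×10^-8 Ω·m
A = π(d/2)² = π(2.5300e-04 m)² = 2.0109e-07 m²
L = m/(density·A) = 0.002/(19300×2.0109e-07) = 0.5153 m
R = ρL/A = (5.34×10^-8)(0.5153)/(2.0109e-07) = 0.1368 Ω
P = I²R = (19.3)² × 0.1368 = 51.0 W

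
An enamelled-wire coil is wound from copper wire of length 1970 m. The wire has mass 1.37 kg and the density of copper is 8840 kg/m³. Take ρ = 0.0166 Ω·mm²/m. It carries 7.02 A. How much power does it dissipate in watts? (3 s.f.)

ρ = 0.0166 Ω·mm²/m = 1.66×10^-8 Ω·m
A = m/(density·L) = 1.37/(8840×1970) = 7.8669e-08 m²
R = ρL/A = (1.66×10^-8)(1970)/(7.8669e-08) = 415.7 Ω
P = I²R = (7.02)² × 415.7 = 20500 W

20500 W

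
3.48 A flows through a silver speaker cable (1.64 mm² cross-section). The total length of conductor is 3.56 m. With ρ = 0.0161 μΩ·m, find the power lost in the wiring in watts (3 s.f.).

ρ = 0.0161 μΩ·m = 1.61×10^-8 Ω·m
A = 1.64 mm² = 1.640e-06 m²
R = ρL/A = (1.61×10^-8)(3.56)/(1.640e-06) = 0.03495 Ω
P = I²R = (3.48)² × 0.03495 = 0.423 W

0.423 W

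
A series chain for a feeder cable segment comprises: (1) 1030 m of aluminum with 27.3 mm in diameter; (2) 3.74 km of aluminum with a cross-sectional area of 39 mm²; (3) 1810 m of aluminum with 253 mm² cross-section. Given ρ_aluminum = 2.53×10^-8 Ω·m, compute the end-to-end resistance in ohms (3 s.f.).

Seg 1: A = π(d/2)² = π(1.3650e-02 m)² = 5.853e-04 m²
R_1 = (2.53×10^-8)(1030)/(5.853e-04) = 0.04452 Ω
Seg 2: A = 39 mm² = 3.900e-05 m²
R_2 = (2.53×10^-8)(3740)/(3.900e-05) = 2.426 Ω
Seg 3: A = 253 mm² = 2.530e-04 m²
R_3 = (2.53×10^-8)(1810)/(2.530e-04) = 0.181 Ω
R_total = R_1 + R_2 + R_3 = 2.65 Ω

2.65 Ω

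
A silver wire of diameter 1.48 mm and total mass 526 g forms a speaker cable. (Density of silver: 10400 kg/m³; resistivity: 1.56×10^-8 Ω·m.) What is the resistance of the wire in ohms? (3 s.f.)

A = π(d/2)² = π(7.4000e-04 m)² = 1.7203e-06 m²
L = m/(density·A) = 0.526/(10400×1.7203e-06) = 29.4 m
R = ρL/A = (1.56×10^-8)(29.4)/(1.7203e-06) = 0.267 Ω

0.267 Ω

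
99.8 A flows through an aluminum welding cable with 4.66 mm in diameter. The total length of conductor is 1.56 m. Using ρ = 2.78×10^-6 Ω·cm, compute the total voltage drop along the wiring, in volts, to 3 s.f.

ρ = 2.78×10^-6 Ω·cm = 2.78×10^-8 Ω·m
A = π(d/2)² = π(2.3300e-03 m)² = 1.706e-05 m²
R = ρL/A = (2.78×10^-8)(1.56)/(1.706e-05) = 0.002543 Ω
V = IR = 99.8 × 0.002543 = 0.254 V

0.254 V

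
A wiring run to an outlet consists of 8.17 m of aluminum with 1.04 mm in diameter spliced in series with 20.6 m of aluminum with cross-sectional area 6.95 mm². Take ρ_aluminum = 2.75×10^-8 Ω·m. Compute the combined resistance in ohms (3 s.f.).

Segment 1: A = π(d/2)² = π(5.2000e-04 m)² = 8.495e-07 m²
R₁ = ρL/A = (2.75×10^-8)(8.17)/(8.495e-07) = 0.2645 Ω
Segment 2: A = 6.95 mm² = 6.950e-06 m²
R₂ = (2.75×10^-8)(20.6)/(6.950e-06) = 0.08151 Ω
R = R₁ + R₂ = 0.346 Ω

0.346 Ω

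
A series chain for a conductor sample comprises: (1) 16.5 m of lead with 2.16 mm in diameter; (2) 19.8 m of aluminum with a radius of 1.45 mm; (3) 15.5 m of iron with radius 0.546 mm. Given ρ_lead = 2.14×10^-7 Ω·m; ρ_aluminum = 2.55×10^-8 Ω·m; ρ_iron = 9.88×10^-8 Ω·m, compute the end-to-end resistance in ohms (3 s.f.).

2.68 Ω

Seg 1: A = π(d/2)² = π(1.0800e-03 m)² = 3.664e-06 m²
R_1 = (2.14×10^-7)(16.5)/(3.664e-06) = 0.9636 Ω
Seg 2: A = πr² = π(1.4500e-03 m)² = 6.605e-06 m²
R_2 = (2.55×10^-8)(19.8)/(6.605e-06) = 0.07644 Ω
Seg 3: A = πr² = π(5.4600e-04 m)² = 9.366e-07 m²
R_3 = (9.88×10^-8)(15.5)/(9.366e-07) = 1.635 Ω
R_total = R_1 + R_2 + R_3 = 2.68 Ω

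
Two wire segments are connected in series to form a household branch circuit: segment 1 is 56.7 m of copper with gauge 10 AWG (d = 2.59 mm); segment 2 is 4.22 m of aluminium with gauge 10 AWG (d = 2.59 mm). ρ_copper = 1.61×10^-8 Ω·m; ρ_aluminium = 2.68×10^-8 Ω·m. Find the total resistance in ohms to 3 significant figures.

0.195 Ω

Segment 1: A = π(2.59/2 mm)² = π(1.2950e-03 m)² = 5.269e-06 m²
R₁ = ρL/A = (1.61×10^-8)(56.7)/(5.269e-06) = 0.1733 Ω
R₂ = (2.68×10^-8)(4.22)/(5.269e-06) = 0.02147 Ω
R = R₁ + R₂ = 0.195 Ω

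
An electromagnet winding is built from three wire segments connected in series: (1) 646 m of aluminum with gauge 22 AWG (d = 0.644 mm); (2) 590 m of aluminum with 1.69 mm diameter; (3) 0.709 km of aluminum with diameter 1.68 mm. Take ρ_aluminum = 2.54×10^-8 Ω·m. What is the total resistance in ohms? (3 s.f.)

65.2 Ω

Seg 1: A = π(0.644/2 mm)² = π(3.2200e-04 m)² = 3.257e-07 m²
R_1 = (2.54×10^-8)(646)/(3.257e-07) = 50.37 Ω
Seg 2: A = π(d/2)² = π(8.4500e-04 m)² = 2.243e-06 m²
R_2 = (2.54×10^-8)(590)/(2.243e-06) = 6.681 Ω
Seg 3: A = π(d/2)² = π(8.4000e-04 m)² = 2.217e-06 m²
R_3 = (2.54×10^-8)(709)/(2.217e-06) = 8.124 Ω
R_total = R_1 + R_2 + R_3 = 65.2 Ω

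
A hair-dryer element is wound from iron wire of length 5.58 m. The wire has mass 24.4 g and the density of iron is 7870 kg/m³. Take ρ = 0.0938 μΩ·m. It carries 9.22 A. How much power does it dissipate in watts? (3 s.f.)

80.1 W

ρ = 0.0938 μΩ·m = 9.38×10^-8 Ω·m
A = m/(density·L) = 0.0244/(7870×5.58) = 5.5562e-07 m²
R = ρL/A = (9.38×10^-8)(5.58)/(5.5562e-07) = 0.942 Ω
P = I²R = (9.22)² × 0.942 = 80.1 W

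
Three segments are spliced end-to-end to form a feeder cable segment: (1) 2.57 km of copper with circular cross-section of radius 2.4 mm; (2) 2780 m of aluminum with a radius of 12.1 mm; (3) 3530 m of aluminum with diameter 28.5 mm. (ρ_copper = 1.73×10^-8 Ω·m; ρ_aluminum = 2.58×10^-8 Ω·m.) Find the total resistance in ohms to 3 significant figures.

Seg 1: A = πr² = π(2.4000e-03 m)² = 1.810e-05 m²
R_1 = (1.73×10^-8)(2570)/(1.810e-05) = 2.457 Ω
Seg 2: A = πr² = π(1.2100e-02 m)² = 4.600e-04 m²
R_2 = (2.58×10^-8)(2780)/(4.600e-04) = 0.1559 Ω
Seg 3: A = π(d/2)² = π(1.4250e-02 m)² = 6.379e-04 m²
R_3 = (2.58×10^-8)(3530)/(6.379e-04) = 0.1428 Ω
R_total = R_1 + R_2 + R_3 = 2.76 Ω

2.76 Ω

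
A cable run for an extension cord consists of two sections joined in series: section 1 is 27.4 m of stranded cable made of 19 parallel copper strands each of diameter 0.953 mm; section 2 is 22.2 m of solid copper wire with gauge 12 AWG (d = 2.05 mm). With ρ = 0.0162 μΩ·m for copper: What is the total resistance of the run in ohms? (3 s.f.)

0.142 Ω

ρ = 0.0162 μΩ·m = 1.62×10^-8 Ω·m
Section 1: A_strand = π(4.7650e-04)² = 7.133e-07 m²; R₁ = ρL/(N·A_s) = (1.62×10^-8)(27.4)/(19×7.133e-07) = 0.03275 Ω
Section 2: A = π(2.05/2 mm)² = π(1.0250e-03 m)² = 3.301e-06 m²
R₂ = (1.62×10^-8)(22.2)/(3.301e-06) = 0.109 Ω
R = R₁ + R₂ = 0.142 Ω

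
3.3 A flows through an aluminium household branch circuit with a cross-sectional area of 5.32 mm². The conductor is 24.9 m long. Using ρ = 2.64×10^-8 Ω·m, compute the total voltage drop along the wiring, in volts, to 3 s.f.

A = 5.32 mm² = 5.320e-06 m²
R = ρL/A = (2.64×10^-8)(24.9)/(5.320e-06) = 0.1236 Ω
V = IR = 3.3 × 0.1236 = 0.408 V

0.408 V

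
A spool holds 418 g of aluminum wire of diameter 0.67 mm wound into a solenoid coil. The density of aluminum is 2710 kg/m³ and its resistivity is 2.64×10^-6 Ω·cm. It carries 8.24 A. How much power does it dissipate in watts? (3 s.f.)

2220 W

ρ = 2.64×10^-6 Ω·cm = 2.64×10^-8 Ω·m
A = π(d/2)² = π(3.3500e-04 m)² = 3.5257e-07 m²
L = m/(density·A) = 0.418/(2710×3.5257e-07) = 437.5 m
R = ρL/A = (2.64×10^-8)(437.5)/(3.5257e-07) = 32.76 Ω
P = I²R = (8.24)² × 32.76 = 2220 W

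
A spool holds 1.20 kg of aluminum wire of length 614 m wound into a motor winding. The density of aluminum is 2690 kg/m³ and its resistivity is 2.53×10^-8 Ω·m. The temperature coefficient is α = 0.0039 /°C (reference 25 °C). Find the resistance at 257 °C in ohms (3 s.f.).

A = m/(density·L) = 1.2/(2690×614) = 7.2654e-07 m²
R = ρL/A = (2.53×10^-8)(614)/(7.2654e-07) = 21.38 Ω
R(257 °C) = 21.38 × (1 + 0.0039×232) = 40.7 Ω

40.7 Ω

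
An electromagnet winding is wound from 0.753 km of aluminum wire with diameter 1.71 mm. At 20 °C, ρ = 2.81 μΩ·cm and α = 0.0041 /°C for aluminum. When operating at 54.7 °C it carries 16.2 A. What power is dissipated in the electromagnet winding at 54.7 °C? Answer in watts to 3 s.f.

ρ = 2.81 μΩ·cm = 2.81×10^-8 Ω·m
A = π(d/2)² = π(8.5500e-04 m)² = 2.297e-06 m²
R₍20₎ = ρL/A = (2.81×10^-8)(753)/(2.297e-06) = 9.213 Ω
R₍54.7₎ = R₍20₎(1 + αΔT) = 9.213 × (1 + 0.0041×34.7) = 10.52 Ω
P = I²R = (16.2)² × 10.52 = 2760 W

2760 W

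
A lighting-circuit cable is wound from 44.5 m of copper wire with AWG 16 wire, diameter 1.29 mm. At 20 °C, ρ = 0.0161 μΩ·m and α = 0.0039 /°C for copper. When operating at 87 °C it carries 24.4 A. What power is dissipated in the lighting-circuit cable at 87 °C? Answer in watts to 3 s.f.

412 W

ρ = 0.0161 μΩ·m = 1.61×10^-8 Ω·m
A = π(1.29/2 mm)² = π(6.4500e-04 m)² = 1.307e-06 m²
R₍20₎ = ρL/A = (1.61×10^-8)(44.5)/(1.307e-06) = 0.5482 Ω
R₍87₎ = R₍20₎(1 + αΔT) = 0.5482 × (1 + 0.0039×67) = 0.6914 Ω
P = I²R = (24.4)² × 0.6914 = 412 W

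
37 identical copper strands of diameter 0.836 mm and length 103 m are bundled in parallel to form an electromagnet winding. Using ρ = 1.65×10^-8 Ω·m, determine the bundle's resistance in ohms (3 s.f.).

A_strand = π(4.1800e-04 m)² = 5.489e-07 m²
R_strand = ρL/A = (1.65×10^-8)(103)/(5.489e-07) = 3.096 Ω
R_total = R_strand/N = 3.096/37 = 0.0837 Ω

0.0837 Ω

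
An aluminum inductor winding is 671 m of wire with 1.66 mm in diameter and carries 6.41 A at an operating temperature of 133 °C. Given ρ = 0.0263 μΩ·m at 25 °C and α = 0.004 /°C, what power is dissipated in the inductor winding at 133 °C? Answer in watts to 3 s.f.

480 W

ρ = 0.0263 μΩ·m = 2.63×10^-8 Ω·m
A = π(d/2)² = π(8.3000e-04 m)² = 2.164e-06 m²
R₍25₎ = ρL/A = (2.63×10^-8)(671)/(2.164e-06) = 8.154 Ω
R₍133₎ = R₍25₎(1 + αΔT) = 8.154 × (1 + 0.004×108) = 11.68 Ω
P = I²R = (6.41)² × 11.68 = 480 W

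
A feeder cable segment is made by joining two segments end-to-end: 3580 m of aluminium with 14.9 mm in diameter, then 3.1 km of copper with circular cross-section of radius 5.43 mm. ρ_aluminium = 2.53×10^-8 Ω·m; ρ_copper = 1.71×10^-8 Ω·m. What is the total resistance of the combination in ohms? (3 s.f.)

Segment 1: A = π(d/2)² = π(7.4500e-03 m)² = 1.744e-04 m²
R₁ = ρL/A = (2.53×10^-8)(3580)/(1.744e-04) = 0.5194 Ω
Segment 2: A = πr² = π(5.4300e-03 m)² = 9.263e-05 m²
R₂ = (1.71×10^-8)(3100)/(9.263e-05) = 0.5723 Ω
R = R₁ + R₂ = 1.09 Ω

1.09 Ω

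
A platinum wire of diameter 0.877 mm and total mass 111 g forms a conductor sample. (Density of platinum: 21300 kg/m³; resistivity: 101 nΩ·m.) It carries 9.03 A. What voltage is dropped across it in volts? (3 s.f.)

ρ = 101 nΩ·m = 1.01×10^-7 Ω·m
A = π(d/2)² = π(4.3850e-04 m)² = 6.0407e-07 m²
L = m/(density·A) = 0.111/(21300×6.0407e-07) = 8.627 m
R = ρL/A = (1.01×10^-7)(8.627)/(6.0407e-07) = 1.442 Ω
V = IR = 9.03 × 1.442 = 13.0 V

13.0 V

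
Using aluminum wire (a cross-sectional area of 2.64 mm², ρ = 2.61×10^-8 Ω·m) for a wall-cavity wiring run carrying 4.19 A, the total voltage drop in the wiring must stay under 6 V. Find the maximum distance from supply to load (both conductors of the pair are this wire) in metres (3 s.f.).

72.4 m

A = 2.64 mm² = 2.640e-06 m²
L_max = V_max·A/(2·ρI) = (6)(2.640e-06)/(2×2.61×10^-8×4.19) = 72.4 m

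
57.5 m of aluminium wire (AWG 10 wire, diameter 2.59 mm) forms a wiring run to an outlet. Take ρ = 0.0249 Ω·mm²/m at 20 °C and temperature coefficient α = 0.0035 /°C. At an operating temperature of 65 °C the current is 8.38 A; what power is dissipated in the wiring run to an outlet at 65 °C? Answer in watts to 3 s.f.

ρ = 0.0249 Ω·mm²/m = 2.49×10^-8 Ω·m
A = π(2.59/2 mm)² = π(1.2950e-03 m)² = 5.269e-06 m²
R₍20₎ = ρL/A = (2.49×10^-8)(57.5)/(5.269e-06) = 0.2718 Ω
R₍65₎ = R₍20₎(1 + αΔT) = 0.2718 × (1 + 0.0035×45) = 0.3146 Ω
P = I²R = (8.38)² × 0.3146 = 22.1 W

22.1 W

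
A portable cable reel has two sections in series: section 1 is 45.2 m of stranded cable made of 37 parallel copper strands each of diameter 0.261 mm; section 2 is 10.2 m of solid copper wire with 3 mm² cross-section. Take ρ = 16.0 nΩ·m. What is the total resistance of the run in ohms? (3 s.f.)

ρ = 16.0 nΩ·m = 1.60×10^-8 Ω·m
Section 1: A_strand = π(1.3050e-04)² = 5.350e-08 m²; R₁ = ρL/(N·A_s) = (1.60×10^-8)(45.2)/(37×5.350e-08) = 0.3653 Ω
Section 2: A = 3 mm² = 3.000e-06 m²
R₂ = (1.60×10^-8)(10.2)/(3.000e-06) = 0.0544 Ω
R = R₁ + R₂ = 0.420 Ω

0.420 Ω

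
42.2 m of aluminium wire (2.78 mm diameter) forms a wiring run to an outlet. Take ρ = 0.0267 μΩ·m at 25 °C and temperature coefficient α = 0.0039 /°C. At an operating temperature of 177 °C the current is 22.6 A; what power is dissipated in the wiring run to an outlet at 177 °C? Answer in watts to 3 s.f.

ρ = 0.0267 μΩ·m = 2.67×10^-8 Ω·m
A = π(d/2)² = π(1.3900e-03 m)² = 6.070e-06 m²
R₍25₎ = ρL/A = (2.67×10^-8)(42.2)/(6.070e-06) = 0.1856 Ω
R₍177₎ = R₍25₎(1 + αΔT) = 0.1856 × (1 + 0.0039×152) = 0.2957 Ω
P = I²R = (22.6)² × 0.2957 = 151 W

151 W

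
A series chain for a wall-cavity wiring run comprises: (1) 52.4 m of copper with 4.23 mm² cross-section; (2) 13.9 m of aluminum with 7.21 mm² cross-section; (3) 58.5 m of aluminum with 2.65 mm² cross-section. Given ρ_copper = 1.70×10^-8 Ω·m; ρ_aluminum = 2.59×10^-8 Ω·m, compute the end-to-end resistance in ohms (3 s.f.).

0.832 Ω

Seg 1: A = 4.23 mm² = 4.230e-06 m²
R_1 = (1.70×10^-8)(52.4)/(4.230e-06) = 0.2106 Ω
Seg 2: A = 7.21 mm² = 7.210e-06 m²
R_2 = (2.59×10^-8)(13.9)/(7.210e-06) = 0.04993 Ω
Seg 3: A = 2.65 mm² = 2.650e-06 m²
R_3 = (2.59×10^-8)(58.5)/(2.650e-06) = 0.5718 Ω
R_total = R_1 + R_2 + R_3 = 0.832 Ω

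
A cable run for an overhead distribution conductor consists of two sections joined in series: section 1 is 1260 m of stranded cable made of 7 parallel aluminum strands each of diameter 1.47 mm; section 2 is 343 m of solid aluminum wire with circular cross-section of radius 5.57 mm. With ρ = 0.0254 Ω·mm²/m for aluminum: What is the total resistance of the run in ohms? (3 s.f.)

ρ = 0.0254 Ω·mm²/m = 2.54×10^-8 Ω·m
Section 1: A_strand = π(7.3500e-04)² = 1.697e-06 m²; R₁ = ρL/(N·A_s) = (2.54×10^-8)(1260)/(7×1.697e-06) = 2.694 Ω
Section 2: A = πr² = π(5.5700e-03 m)² = 9.747e-05 m²
R₂ = (2.54×10^-8)(343)/(9.747e-05) = 0.08939 Ω
R = R₁ + R₂ = 2.78 Ω

2.78 Ω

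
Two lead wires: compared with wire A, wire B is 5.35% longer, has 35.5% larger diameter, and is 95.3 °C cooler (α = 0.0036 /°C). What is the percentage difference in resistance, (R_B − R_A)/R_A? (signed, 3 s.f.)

-62.3%

R ∝ ρL/d² with ρ ∝ (1+αΔT), so R_B/R_A = (1 + 5.35/100) × (1 + 35.5/100)⁻² × (1 − 0.0036×95.3)
= 1.054 × 0.5446 × 0.6569 = 0.3769
(R_B − R_A)/R_A = 0.3769 − 1 = -62.3%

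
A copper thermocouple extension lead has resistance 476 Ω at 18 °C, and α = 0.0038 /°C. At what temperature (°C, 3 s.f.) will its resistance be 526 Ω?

R = R₀(1 + α(T − T₀)) ⇒ T = T₀ + (R/R₀ − 1)/α
T = 18 + (526/476 − 1)/0.0038 = 18 + (0.105)/0.0038 = 45.6 °C

45.6 °C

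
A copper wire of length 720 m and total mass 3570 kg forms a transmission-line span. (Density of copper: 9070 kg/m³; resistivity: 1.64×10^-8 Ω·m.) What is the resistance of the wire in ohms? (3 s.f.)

0.0216 Ω

A = m/(density·L) = 3570/(9070×720) = 5.4667e-04 m²
R = ρL/A = (1.64×10^-8)(720)/(5.4667e-04) = 0.0216 Ω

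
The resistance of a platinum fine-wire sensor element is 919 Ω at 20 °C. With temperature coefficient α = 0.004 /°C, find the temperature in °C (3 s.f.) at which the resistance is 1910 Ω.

290 °C

R = R₀(1 + α(T − T₀)) ⇒ T = T₀ + (R/R₀ − 1)/α
T = 20 + (1910/919 − 1)/0.004 = 20 + (1.078)/0.004 = 290 °C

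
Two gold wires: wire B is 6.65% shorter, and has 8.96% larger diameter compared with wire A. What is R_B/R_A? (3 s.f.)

0.786

R ∝ L/d², so R_B/R_A = (1 − 6.65/100) × (1 + 8.96/100)⁻²
= 0.9335 × 0.8423 = 0.786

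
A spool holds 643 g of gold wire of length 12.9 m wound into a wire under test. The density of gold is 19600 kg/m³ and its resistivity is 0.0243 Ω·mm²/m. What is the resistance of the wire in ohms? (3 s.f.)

ρ = 0.0243 Ω·mm²/m = 2.43×10^-8 Ω·m
A = m/(density·L) = 0.643/(19600×12.9) = 2.5431e-06 m²
R = ρL/A = (2.43×10^-8)(12.9)/(2.5431e-06) = 0.123 Ω

0.123 Ω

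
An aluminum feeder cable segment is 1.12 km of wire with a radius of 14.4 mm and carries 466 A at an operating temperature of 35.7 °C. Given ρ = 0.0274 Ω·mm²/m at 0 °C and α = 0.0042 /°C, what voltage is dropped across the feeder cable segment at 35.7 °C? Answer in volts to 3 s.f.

ρ = 0.0274 Ω·mm²/m = 2.74×10^-8 Ω·m
A = πr² = π(1.4400e-02 m)² = 6.514e-04 m²
R₍0₎ = ρL/A = (2.74×10^-8)(1120)/(6.514e-04) = 0.04711 Ω
R₍35.7₎ = R₍0₎(1 + αΔT) = 0.04711 × (1 + 0.0042×35.7) = 0.05417 Ω
V = IR = 466 × 0.05417 = 25.2 V

25.2 V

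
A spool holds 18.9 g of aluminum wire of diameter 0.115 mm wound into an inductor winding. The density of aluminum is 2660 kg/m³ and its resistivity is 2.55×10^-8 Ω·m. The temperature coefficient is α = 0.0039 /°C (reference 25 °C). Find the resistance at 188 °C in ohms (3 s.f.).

2750 Ω

A = π(d/2)² = π(5.7500e-05 m)² = 1.0387e-08 m²
L = m/(density·A) = 0.0189/(2660×1.0387e-08) = 684.1 m
R = ρL/A = (2.55×10^-8)(684.1)/(1.0387e-08) = 1679 Ω
R(188 °C) = 1679 × (1 + 0.0039×163) = 2750 Ω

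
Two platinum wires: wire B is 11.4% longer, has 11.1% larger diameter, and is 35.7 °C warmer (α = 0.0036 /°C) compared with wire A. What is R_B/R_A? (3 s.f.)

1.02

R ∝ ρL/d² with ρ ∝ (1+αΔT), so R_B/R_A = (1 + 11.4/100) × (1 + 11.1/100)⁻² × (1 + 0.0036×35.7)
= 1.114 × 0.8102 × 1.129 = 1.02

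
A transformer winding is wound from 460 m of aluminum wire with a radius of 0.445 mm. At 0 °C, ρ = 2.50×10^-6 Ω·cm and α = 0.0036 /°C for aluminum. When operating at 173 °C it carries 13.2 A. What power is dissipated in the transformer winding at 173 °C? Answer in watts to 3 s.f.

5230 W

ρ = 2.50×10^-6 Ω·cm = 2.50×10^-8 Ω·m
A = πr² = π(4.4500e-04 m)² = 6.221e-07 m²
R₍0₎ = ρL/A = (2.50×10^-8)(460)/(6.221e-07) = 18.49 Ω
R₍173₎ = R₍0₎(1 + αΔT) = 18.49 × (1 + 0.0036×173) = 30 Ω
P = I²R = (13.2)² × 30 = 5230 W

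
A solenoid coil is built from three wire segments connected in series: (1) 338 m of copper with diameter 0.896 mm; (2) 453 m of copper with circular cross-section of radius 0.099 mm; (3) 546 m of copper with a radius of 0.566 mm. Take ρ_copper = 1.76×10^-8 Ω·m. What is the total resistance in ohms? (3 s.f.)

Seg 1: A = π(d/2)² = π(4.4800e-04 m)² = 6.305e-07 m²
R_1 = (1.76×10^-8)(338)/(6.305e-07) = 9.435 Ω
Seg 2: A = πr² = π(9.9000e-05 m)² = 3.079e-08 m²
R_2 = (1.76×10^-8)(453)/(3.079e-08) = 258.9 Ω
Seg 3: A = πr² = π(5.6600e-04 m)² = 1.006e-06 m²
R_3 = (1.76×10^-8)(546)/(1.006e-06) = 9.548 Ω
R_total = R_1 + R_2 + R_3 = 278 Ω

278 Ω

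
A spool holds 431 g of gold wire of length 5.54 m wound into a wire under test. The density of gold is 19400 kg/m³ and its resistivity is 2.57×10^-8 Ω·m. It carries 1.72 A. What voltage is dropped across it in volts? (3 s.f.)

0.0611 V

A = m/(density·L) = 0.431/(19400×5.54) = 4.0102e-06 m²
R = ρL/A = (2.57×10^-8)(5.54)/(4.0102e-06) = 0.0355 Ω
V = IR = 1.72 × 0.0355 = 0.0611 V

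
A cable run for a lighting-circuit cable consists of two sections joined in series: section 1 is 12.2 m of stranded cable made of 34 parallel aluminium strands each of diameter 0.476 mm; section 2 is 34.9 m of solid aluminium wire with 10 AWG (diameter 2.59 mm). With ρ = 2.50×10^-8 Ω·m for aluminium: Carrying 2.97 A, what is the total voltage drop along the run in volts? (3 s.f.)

0.642 V

Section 1: A_strand = π(2.3800e-04)² = 1.780e-07 m²; R₁ = ρL/(N·A_s) = (2.50×10^-8)(12.2)/(34×1.780e-07) = 0.05041 Ω
Section 2: A = π(2.59/2 mm)² = π(1.2950e-03 m)² = 5.269e-06 m²
R₂ = (2.50×10^-8)(34.9)/(5.269e-06) = 0.1656 Ω
R = R₁ + R₂ = 0.216 Ω
V = IR = 2.97 × 0.216 = 0.642 V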